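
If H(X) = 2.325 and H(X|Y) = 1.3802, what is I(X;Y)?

I(X;Y) = H(X) - H(X|Y)
I(X;Y) = 2.325 - 1.3802 = 0.9448 bits


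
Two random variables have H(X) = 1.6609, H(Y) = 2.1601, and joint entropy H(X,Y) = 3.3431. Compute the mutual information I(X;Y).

I(X;Y) = H(X) + H(Y) - H(X,Y)
I(X;Y) = 1.6609 + 2.1601 - 3.3431 = 0.4779 bits


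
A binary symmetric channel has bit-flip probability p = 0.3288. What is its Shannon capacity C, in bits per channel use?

For BSC with error probability p:
C = 1 - H(p) where H(p) is binary entropy
H(0.3288) = -0.3288 × log₂(0.3288) - 0.6712 × log₂(0.6712)
H(p) = 0.9137
C = 1 - 0.9137 = 0.0863 bits/use


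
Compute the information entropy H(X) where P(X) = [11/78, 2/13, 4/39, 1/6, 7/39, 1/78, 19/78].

H(X) = -Σ p(x) log₂ p(x)
  -11/78 × log₂(11/78) = 0.3985
  -2/13 × log₂(2/13) = 0.4155
  -4/39 × log₂(4/39) = 0.3370
  -1/6 × log₂(1/6) = 0.4308
  -7/39 × log₂(7/39) = 0.4448
  -1/78 × log₂(1/78) = 0.0806
  -19/78 × log₂(19/78) = 0.4963
H(X) = 2.6034 bits


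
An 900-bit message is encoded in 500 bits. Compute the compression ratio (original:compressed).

Compression ratio = Original / Compressed
= 900 / 500 = 1.80:1


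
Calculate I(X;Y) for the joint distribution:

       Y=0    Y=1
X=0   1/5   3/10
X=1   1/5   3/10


H(X) = 1.0000, H(Y) = 0.9710, H(X,Y) = 1.9710
I(X;Y) = H(X) + H(Y) - H(X,Y) = 0.0000 bits


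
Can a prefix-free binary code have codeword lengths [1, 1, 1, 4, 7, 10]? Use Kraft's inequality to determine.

Kraft inequality: Σ 2^(-l_i) ≤ 1 for prefix-free code
Calculating: 2^(-1) + 2^(-1) + 2^(-1) + 2^(-4) + 2^(-7) + 2^(-10)
= 0.5 + 0.5 + 0.5 + 0.0625 + 0.0078125 + 0.0009765625
= 1.5713
Since 1.5713 > 1, prefix-free code does not exist


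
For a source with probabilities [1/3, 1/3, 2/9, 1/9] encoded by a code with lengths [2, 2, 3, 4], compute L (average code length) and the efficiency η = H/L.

Average length L = Σ p_i × l_i = 2.4444 bits
Entropy H = 1.8911 bits
Efficiency η = H/L × 100% = 77.36%


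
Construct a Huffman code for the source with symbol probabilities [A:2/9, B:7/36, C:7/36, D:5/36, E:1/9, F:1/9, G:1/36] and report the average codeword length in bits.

Huffman tree construction:
Combine smallest probabilities repeatedly
Resulting codes:
  A: 01 (length 2)
  B: 111 (length 3)
  C: 00 (length 2)
  D: 101 (length 3)
  E: 1101 (length 4)
  F: 100 (length 3)
  G: 1100 (length 4)
Average length = Σ p(s) × length(s) = 2.7222 bits


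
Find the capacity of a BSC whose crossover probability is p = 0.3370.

For BSC with error probability p:
C = 1 - H(p) where H(p) is binary entropy
H(0.3370) = -0.3370 × log₂(0.3370) - 0.6630 × log₂(0.6630)
H(p) = 0.9219
C = 1 - 0.9219 = 0.0781 bits/use


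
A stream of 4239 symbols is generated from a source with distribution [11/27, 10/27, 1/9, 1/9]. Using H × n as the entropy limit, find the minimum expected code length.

Entropy H = 1.7629 bits/symbol
Minimum bits = H × n = 1.7629 × 4239
= 7473.07 bits


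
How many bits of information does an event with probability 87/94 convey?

Information content I(x) = -log₂(p(x))
I = -log₂(87/94) = -log₂(0.9255)
I = 0.1116 bits


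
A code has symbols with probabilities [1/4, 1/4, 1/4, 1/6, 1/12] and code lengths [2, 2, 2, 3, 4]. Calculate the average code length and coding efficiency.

Average length L = Σ p_i × l_i = 2.3333 bits
Entropy H = 2.2296 bits
Efficiency η = H/L × 100% = 95.55%


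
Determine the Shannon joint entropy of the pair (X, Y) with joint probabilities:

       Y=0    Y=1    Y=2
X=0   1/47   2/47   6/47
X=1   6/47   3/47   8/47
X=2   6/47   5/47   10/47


H(X,Y) = -Σ p(x,y) log₂ p(x,y)
  p(0,0)=1/47: -0.0213 × log₂(0.0213) = 0.1182
  p(0,1)=2/47: -0.0426 × log₂(0.0426) = 0.1938
  p(0,2)=6/47: -0.1277 × log₂(0.1277) = 0.3791
  p(1,0)=6/47: -0.1277 × log₂(0.1277) = 0.3791
  p(1,1)=3/47: -0.0638 × log₂(0.0638) = 0.2534
  p(1,2)=8/47: -0.1702 × log₂(0.1702) = 0.4348
  p(2,0)=6/47: -0.1277 × log₂(0.1277) = 0.3791
  p(2,1)=5/47: -0.1064 × log₂(0.1064) = 0.3439
  p(2,2)=10/47: -0.2128 × log₂(0.2128) = 0.4750
H(X,Y) = 2.9564 bits


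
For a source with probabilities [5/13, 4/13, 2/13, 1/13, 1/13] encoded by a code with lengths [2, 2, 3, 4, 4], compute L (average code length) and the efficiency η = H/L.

Average length L = Σ p_i × l_i = 2.4615 bits
Entropy H = 2.0382 bits
Efficiency η = H/L × 100% = 82.80%


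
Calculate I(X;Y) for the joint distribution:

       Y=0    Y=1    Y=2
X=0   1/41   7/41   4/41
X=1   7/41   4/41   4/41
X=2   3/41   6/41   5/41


H(X) = 1.5789, H(Y) = 1.5613, H(X,Y) = 3.0362
I(X;Y) = H(X) + H(Y) - H(X,Y) = 0.1040 bits


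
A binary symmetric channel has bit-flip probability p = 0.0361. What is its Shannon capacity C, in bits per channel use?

For BSC with error probability p:
C = 1 - H(p) where H(p) is binary entropy
H(0.0361) = -0.0361 × log₂(0.0361) - 0.9639 × log₂(0.9639)
H(p) = 0.2241
C = 1 - 0.2241 = 0.7759 bits/use


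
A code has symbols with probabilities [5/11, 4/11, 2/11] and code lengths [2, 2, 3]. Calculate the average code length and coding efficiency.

Average length L = Σ p_i × l_i = 2.1818 bits
Entropy H = 1.4949 bits
Efficiency η = H/L × 100% = 68.52%


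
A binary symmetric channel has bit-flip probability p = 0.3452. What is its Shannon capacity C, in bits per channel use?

For BSC with error probability p:
C = 1 - H(p) where H(p) is binary entropy
H(0.3452) = -0.3452 × log₂(0.3452) - 0.6548 × log₂(0.6548)
H(p) = 0.9297
C = 1 - 0.9297 = 0.0703 bits/use


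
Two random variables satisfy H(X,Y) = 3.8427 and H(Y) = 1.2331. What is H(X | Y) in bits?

Chain rule: H(X,Y) = H(X|Y) + H(Y)
H(X|Y) = H(X,Y) - H(Y) = 3.8427 - 1.2331 = 2.6096 bits


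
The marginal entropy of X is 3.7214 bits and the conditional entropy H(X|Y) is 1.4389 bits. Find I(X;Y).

I(X;Y) = H(X) - H(X|Y)
I(X;Y) = 3.7214 - 1.4389 = 2.2825 bits


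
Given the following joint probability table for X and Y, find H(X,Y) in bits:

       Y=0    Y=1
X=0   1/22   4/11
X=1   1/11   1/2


H(X,Y) = -Σ p(x,y) log₂ p(x,y)
  p(0,0)=1/22: -0.0455 × log₂(0.0455) = 0.2027
  p(0,1)=4/11: -0.3636 × log₂(0.3636) = 0.5307
  p(1,0)=1/11: -0.0909 × log₂(0.0909) = 0.3145
  p(1,1)=1/2: -0.5000 × log₂(0.5000) = 0.5000
H(X,Y) = 1.5479 bits


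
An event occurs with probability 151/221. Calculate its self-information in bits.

Information content I(x) = -log₂(p(x))
I = -log₂(151/221) = -log₂(0.6833)
I = 0.5495 bits


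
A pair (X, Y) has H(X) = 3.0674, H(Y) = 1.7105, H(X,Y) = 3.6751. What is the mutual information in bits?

I(X;Y) = H(X) + H(Y) - H(X,Y)
I(X;Y) = 3.0674 + 1.7105 - 3.6751 = 1.1028 bits


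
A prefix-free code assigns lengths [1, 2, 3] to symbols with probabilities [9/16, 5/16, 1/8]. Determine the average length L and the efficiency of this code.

Average length L = Σ p_i × l_i = 1.5625 bits
Entropy H = 1.3663 bits
Efficiency η = H/L × 100% = 87.44%


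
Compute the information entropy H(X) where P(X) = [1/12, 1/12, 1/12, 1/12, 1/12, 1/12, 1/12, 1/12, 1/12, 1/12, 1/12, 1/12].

H(X) = -Σ p(x) log₂ p(x)
  -1/12 × log₂(1/12) = 0.2987
  -1/12 × log₂(1/12) = 0.2987
  -1/12 × log₂(1/12) = 0.2987
  -1/12 × log₂(1/12) = 0.2987
  -1/12 × log₂(1/12) = 0.2987
  -1/12 × log₂(1/12) = 0.2987
  -1/12 × log₂(1/12) = 0.2987
  -1/12 × log₂(1/12) = 0.2987
  -1/12 × log₂(1/12) = 0.2987
  -1/12 × log₂(1/12) = 0.2987
  -1/12 × log₂(1/12) = 0.2987
  -1/12 × log₂(1/12) = 0.2987
H(X) = 3.5850 bits


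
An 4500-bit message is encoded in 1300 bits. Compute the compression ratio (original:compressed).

Compression ratio = Original / Compressed
= 4500 / 1300 = 3.46:1


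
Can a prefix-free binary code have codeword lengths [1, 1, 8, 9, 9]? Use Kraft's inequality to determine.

Kraft inequality: Σ 2^(-l_i) ≤ 1 for prefix-free code
Calculating: 2^(-1) + 2^(-1) + 2^(-8) + 2^(-9) + 2^(-9)
= 0.5 + 0.5 + 0.00390625 + 0.001953125 + 0.001953125
= 1.0078
Since 1.0078 > 1, prefix-free code does not exist


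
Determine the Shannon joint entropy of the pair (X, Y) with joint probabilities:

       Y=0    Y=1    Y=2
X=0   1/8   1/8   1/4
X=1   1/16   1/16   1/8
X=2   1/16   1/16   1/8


H(X,Y) = -Σ p(x,y) log₂ p(x,y)
  p(0,0)=1/8: -0.1250 × log₂(0.1250) = 0.3750
  p(0,1)=1/8: -0.1250 × log₂(0.1250) = 0.3750
  p(0,2)=1/4: -0.2500 × log₂(0.2500) = 0.5000
  p(1,0)=1/16: -0.0625 × log₂(0.0625) = 0.2500
  p(1,1)=1/16: -0.0625 × log₂(0.0625) = 0.2500
  p(1,2)=1/8: -0.1250 × log₂(0.1250) = 0.3750
  p(2,0)=1/16: -0.0625 × log₂(0.0625) = 0.2500
  p(2,1)=1/16: -0.0625 × log₂(0.0625) = 0.2500
  p(2,2)=1/8: -0.1250 × log₂(0.1250) = 0.3750
H(X,Y) = 3.0000 bits


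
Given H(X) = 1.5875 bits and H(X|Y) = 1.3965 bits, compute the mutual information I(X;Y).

I(X;Y) = H(X) - H(X|Y)
I(X;Y) = 1.5875 - 1.3965 = 0.191 bits


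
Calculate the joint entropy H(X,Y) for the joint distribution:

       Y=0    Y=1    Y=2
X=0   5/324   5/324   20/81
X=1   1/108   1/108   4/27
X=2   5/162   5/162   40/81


H(X,Y) = -Σ p(x,y) log₂ p(x,y)
  p(0,0)=5/324: -0.0154 × log₂(0.0154) = 0.0929
  p(0,1)=5/324: -0.0154 × log₂(0.0154) = 0.0929
  p(0,2)=20/81: -0.2469 × log₂(0.2469) = 0.4983
  p(1,0)=1/108: -0.0093 × log₂(0.0093) = 0.0625
  p(1,1)=1/108: -0.0093 × log₂(0.0093) = 0.0625
  p(1,2)=4/27: -0.1481 × log₂(0.1481) = 0.4081
  p(2,0)=5/162: -0.0309 × log₂(0.0309) = 0.1549
  p(2,1)=5/162: -0.0309 × log₂(0.0309) = 0.1549
  p(2,2)=40/81: -0.4938 × log₂(0.4938) = 0.5027
H(X,Y) = 2.0296 bits


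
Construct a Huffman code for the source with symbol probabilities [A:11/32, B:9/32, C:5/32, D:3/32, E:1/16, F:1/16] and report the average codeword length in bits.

Huffman tree construction:
Combine smallest probabilities repeatedly
Resulting codes:
  A: 11 (length 2)
  B: 10 (length 2)
  C: 00 (length 2)
  D: 010 (length 3)
  E: 0110 (length 4)
  F: 0111 (length 4)
Average length = Σ p(s) × length(s) = 2.3438 bits


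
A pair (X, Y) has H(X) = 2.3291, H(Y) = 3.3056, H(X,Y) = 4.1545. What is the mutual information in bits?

I(X;Y) = H(X) + H(Y) - H(X,Y)
I(X;Y) = 2.3291 + 3.3056 - 4.1545 = 1.4802 bits


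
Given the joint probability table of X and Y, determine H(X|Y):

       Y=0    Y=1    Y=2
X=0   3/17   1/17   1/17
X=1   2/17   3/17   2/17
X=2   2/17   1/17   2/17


H(X|Y) = Σ_y p(y) H(X|Y=y)
  p(Y=0) = 7/17, H(X|Y=0) = 1.5567
  p(Y=1) = 5/17, H(X|Y=1) = 1.3710
  p(Y=2) = 5/17, H(X|Y=2) = 1.5219
H(X|Y) = 0.4118×1.5567 + 0.2941×1.3710 + 0.2941×1.5219 = 1.4918 bits


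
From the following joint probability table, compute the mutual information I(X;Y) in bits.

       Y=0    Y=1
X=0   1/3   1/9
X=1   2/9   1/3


H(X) = 0.9911, H(Y) = 0.9911, H(X,Y) = 1.8911
I(X;Y) = H(X) + H(Y) - H(X,Y) = 0.0911 bits


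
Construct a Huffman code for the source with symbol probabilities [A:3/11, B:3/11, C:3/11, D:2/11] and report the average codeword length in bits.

Huffman tree construction:
Combine smallest probabilities repeatedly
Resulting codes:
  A: 01 (length 2)
  B: 10 (length 2)
  C: 11 (length 2)
  D: 00 (length 2)
Average length = Σ p(s) × length(s) = 2.0000 bits


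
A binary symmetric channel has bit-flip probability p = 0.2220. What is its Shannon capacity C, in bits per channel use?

For BSC with error probability p:
C = 1 - H(p) where H(p) is binary entropy
H(0.2220) = -0.2220 × log₂(0.2220) - 0.7780 × log₂(0.7780)
H(p) = 0.7638
C = 1 - 0.7638 = 0.2362 bits/use


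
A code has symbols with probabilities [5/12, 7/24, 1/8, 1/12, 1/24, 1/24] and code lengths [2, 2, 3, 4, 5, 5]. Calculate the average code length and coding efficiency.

Average length L = Σ p_i × l_i = 2.5417 bits
Entropy H = 2.1006 bits
Efficiency η = H/L × 100% = 82.64%


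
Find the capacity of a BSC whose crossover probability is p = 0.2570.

For BSC with error probability p:
C = 1 - H(p) where H(p) is binary entropy
H(0.2570) = -0.2570 × log₂(0.2570) - 0.7430 × log₂(0.7430)
H(p) = 0.8222
C = 1 - 0.8222 = 0.1778 bits/use


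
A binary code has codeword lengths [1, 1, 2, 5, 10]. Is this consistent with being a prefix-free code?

Kraft inequality: Σ 2^(-l_i) ≤ 1 for prefix-free code
Calculating: 2^(-1) + 2^(-1) + 2^(-2) + 2^(-5) + 2^(-10)
= 0.5 + 0.5 + 0.25 + 0.03125 + 0.0009765625
= 1.2822
Since 1.2822 > 1, prefix-free code does not exist


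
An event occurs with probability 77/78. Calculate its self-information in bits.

Information content I(x) = -log₂(p(x))
I = -log₂(77/78) = -log₂(0.9872)
I = 0.0186 bits


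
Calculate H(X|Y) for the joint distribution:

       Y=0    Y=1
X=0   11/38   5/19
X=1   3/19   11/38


H(X|Y) = Σ_y p(y) H(X|Y=y)
  p(Y=0) = 17/38, H(X|Y=0) = 0.9367
  p(Y=1) = 21/38, H(X|Y=1) = 0.9984
H(X|Y) = 0.4474×0.9367 + 0.5526×0.9984 = 0.9708 bits


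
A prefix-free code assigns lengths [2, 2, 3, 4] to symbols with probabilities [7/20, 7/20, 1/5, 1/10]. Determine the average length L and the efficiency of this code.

Average length L = Σ p_i × l_i = 2.4000 bits
Entropy H = 1.8568 bits
Efficiency η = H/L × 100% = 77.37%


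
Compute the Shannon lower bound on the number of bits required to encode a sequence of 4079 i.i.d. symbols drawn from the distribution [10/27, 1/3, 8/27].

Entropy H = 1.5790 bits/symbol
Minimum bits = H × n = 1.5790 × 4079
= 6440.79 bits


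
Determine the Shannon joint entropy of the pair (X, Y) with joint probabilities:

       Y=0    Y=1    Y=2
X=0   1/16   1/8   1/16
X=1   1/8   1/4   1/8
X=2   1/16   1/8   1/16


H(X,Y) = -Σ p(x,y) log₂ p(x,y)
  p(0,0)=1/16: -0.0625 × log₂(0.0625) = 0.2500
  p(0,1)=1/8: -0.1250 × log₂(0.1250) = 0.3750
  p(0,2)=1/16: -0.0625 × log₂(0.0625) = 0.2500
  p(1,0)=1/8: -0.1250 × log₂(0.1250) = 0.3750
  p(1,1)=1/4: -0.2500 × log₂(0.2500) = 0.5000
  p(1,2)=1/8: -0.1250 × log₂(0.1250) = 0.3750
  p(2,0)=1/16: -0.0625 × log₂(0.0625) = 0.2500
  p(2,1)=1/8: -0.1250 × log₂(0.1250) = 0.3750
  p(2,2)=1/16: -0.0625 × log₂(0.0625) = 0.2500
H(X,Y) = 3.0000 bits


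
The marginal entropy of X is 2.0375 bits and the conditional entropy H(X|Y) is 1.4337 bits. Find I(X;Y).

I(X;Y) = H(X) - H(X|Y)
I(X;Y) = 2.0375 - 1.4337 = 0.6038 bits


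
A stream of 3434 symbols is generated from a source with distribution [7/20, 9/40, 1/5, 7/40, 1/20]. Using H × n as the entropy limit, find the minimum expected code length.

Entropy H = 2.1348 bits/symbol
Minimum bits = H × n = 2.1348 × 3434
= 7331.02 bits


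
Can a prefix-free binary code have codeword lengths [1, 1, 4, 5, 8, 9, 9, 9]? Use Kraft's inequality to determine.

Kraft inequality: Σ 2^(-l_i) ≤ 1 for prefix-free code
Calculating: 2^(-1) + 2^(-1) + 2^(-4) + 2^(-5) + 2^(-8) + 2^(-9) + 2^(-9) + 2^(-9)
= 0.5 + 0.5 + 0.0625 + 0.03125 + 0.00390625 + 0.001953125 + 0.001953125 + 0.001953125
= 1.1035
Since 1.1035 > 1, prefix-free code does not exist


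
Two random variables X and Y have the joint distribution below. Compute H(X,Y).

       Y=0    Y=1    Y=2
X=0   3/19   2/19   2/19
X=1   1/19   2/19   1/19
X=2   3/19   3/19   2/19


H(X,Y) = -Σ p(x,y) log₂ p(x,y)
  p(0,0)=3/19: -0.1579 × log₂(0.1579) = 0.4205
  p(0,1)=2/19: -0.1053 × log₂(0.1053) = 0.3419
  p(0,2)=2/19: -0.1053 × log₂(0.1053) = 0.3419
  p(1,0)=1/19: -0.0526 × log₂(0.0526) = 0.2236
  p(1,1)=2/19: -0.1053 × log₂(0.1053) = 0.3419
  p(1,2)=1/19: -0.0526 × log₂(0.0526) = 0.2236
  p(2,0)=3/19: -0.1579 × log₂(0.1579) = 0.4205
  p(2,1)=3/19: -0.1579 × log₂(0.1579) = 0.4205
  p(2,2)=2/19: -0.1053 × log₂(0.1053) = 0.3419
H(X,Y) = 3.0761 bits


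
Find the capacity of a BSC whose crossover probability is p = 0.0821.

For BSC with error probability p:
C = 1 - H(p) where H(p) is binary entropy
H(0.0821) = -0.0821 × log₂(0.0821) - 0.9179 × log₂(0.9179)
H(p) = 0.4095
C = 1 - 0.4095 = 0.5905 bits/use


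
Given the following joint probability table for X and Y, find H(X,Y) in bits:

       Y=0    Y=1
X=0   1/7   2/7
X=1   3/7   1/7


H(X,Y) = -Σ p(x,y) log₂ p(x,y)
  p(0,0)=1/7: -0.1429 × log₂(0.1429) = 0.4011
  p(0,1)=2/7: -0.2857 × log₂(0.2857) = 0.5164
  p(1,0)=3/7: -0.4286 × log₂(0.4286) = 0.5239
  p(1,1)=1/7: -0.1429 × log₂(0.1429) = 0.4011
H(X,Y) = 1.8424 bits


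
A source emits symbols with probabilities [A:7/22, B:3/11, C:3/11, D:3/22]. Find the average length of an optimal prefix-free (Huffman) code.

Huffman tree construction:
Combine smallest probabilities repeatedly
Resulting codes:
  A: 11 (length 2)
  B: 01 (length 2)
  C: 10 (length 2)
  D: 00 (length 2)
Average length = Σ p(s) × length(s) = 2.0000 bits


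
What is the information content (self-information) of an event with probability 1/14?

Information content I(x) = -log₂(p(x))
I = -log₂(1/14) = -log₂(0.0714)
I = 3.8074 bits


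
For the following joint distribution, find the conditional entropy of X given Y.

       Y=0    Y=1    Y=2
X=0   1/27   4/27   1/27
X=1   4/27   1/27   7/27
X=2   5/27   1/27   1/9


H(X|Y) = Σ_y p(y) H(X|Y=y)
  p(Y=0) = 10/27, H(X|Y=0) = 1.3610
  p(Y=1) = 2/9, H(X|Y=1) = 1.2516
  p(Y=2) = 11/27, H(X|Y=2) = 1.2407
H(X|Y) = 0.3704×1.3610 + 0.2222×1.2516 + 0.4074×1.2407 = 1.2877 bits


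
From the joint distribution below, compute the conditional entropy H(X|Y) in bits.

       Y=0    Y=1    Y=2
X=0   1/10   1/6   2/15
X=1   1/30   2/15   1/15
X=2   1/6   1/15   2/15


H(X|Y) = Σ_y p(y) H(X|Y=y)
  p(Y=0) = 3/10, H(X|Y=0) = 1.3516
  p(Y=1) = 11/30, H(X|Y=1) = 1.4949
  p(Y=2) = 1/3, H(X|Y=2) = 1.5219
H(X|Y) = 0.3000×1.3516 + 0.3667×1.4949 + 0.3333×1.5219 = 1.4609 bits


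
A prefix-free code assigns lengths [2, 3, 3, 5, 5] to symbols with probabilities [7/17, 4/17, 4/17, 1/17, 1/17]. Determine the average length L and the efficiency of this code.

Average length L = Σ p_i × l_i = 2.8235 bits
Entropy H = 1.9903 bits
Efficiency η = H/L × 100% = 70.49%


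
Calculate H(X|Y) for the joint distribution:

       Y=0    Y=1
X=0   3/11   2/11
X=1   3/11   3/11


H(X|Y) = Σ_y p(y) H(X|Y=y)
  p(Y=0) = 6/11, H(X|Y=0) = 1.0000
  p(Y=1) = 5/11, H(X|Y=1) = 0.9710
H(X|Y) = 0.5455×1.0000 + 0.4545×0.9710 = 0.9868 bits


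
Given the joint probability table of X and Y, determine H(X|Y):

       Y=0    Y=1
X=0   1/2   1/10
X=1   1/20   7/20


H(X|Y) = Σ_y p(y) H(X|Y=y)
  p(Y=0) = 11/20, H(X|Y=0) = 0.4395
  p(Y=1) = 9/20, H(X|Y=1) = 0.7642
H(X|Y) = 0.5500×0.4395 + 0.4500×0.7642 = 0.5856 bits


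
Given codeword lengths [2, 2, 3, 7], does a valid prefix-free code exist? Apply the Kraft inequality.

Kraft inequality: Σ 2^(-l_i) ≤ 1 for prefix-free code
Calculating: 2^(-2) + 2^(-2) + 2^(-3) + 2^(-7)
= 0.25 + 0.25 + 0.125 + 0.0078125
= 0.6328
Since 0.6328 ≤ 1, prefix-free code exists


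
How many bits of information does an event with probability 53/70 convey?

Information content I(x) = -log₂(p(x))
I = -log₂(53/70) = -log₂(0.7571)
I = 0.4014 bits


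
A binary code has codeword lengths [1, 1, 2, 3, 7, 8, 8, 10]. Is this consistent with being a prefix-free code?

Kraft inequality: Σ 2^(-l_i) ≤ 1 for prefix-free code
Calculating: 2^(-1) + 2^(-1) + 2^(-2) + 2^(-3) + 2^(-7) + 2^(-8) + 2^(-8) + 2^(-10)
= 0.5 + 0.5 + 0.25 + 0.125 + 0.0078125 + 0.00390625 + 0.00390625 + 0.0009765625
= 1.3916
Since 1.3916 > 1, prefix-free code does not exist


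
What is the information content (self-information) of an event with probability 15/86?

Information content I(x) = -log₂(p(x))
I = -log₂(15/86) = -log₂(0.1744)
I = 2.5194 bits


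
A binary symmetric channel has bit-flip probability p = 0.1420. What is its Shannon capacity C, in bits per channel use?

For BSC with error probability p:
C = 1 - H(p) where H(p) is binary entropy
H(0.1420) = -0.1420 × log₂(0.1420) - 0.8580 × log₂(0.8580)
H(p) = 0.5895
C = 1 - 0.5895 = 0.4105 bits/use


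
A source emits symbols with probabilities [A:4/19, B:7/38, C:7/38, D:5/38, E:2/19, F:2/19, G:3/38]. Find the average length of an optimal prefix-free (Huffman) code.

Huffman tree construction:
Combine smallest probabilities repeatedly
Resulting codes:
  A: 01 (length 2)
  B: 110 (length 3)
  C: 111 (length 3)
  D: 101 (length 3)
  E: 001 (length 3)
  F: 100 (length 3)
  G: 000 (length 3)
Average length = Σ p(s) × length(s) = 2.7895 bits


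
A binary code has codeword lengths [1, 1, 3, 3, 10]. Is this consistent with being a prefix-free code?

Kraft inequality: Σ 2^(-l_i) ≤ 1 for prefix-free code
Calculating: 2^(-1) + 2^(-1) + 2^(-3) + 2^(-3) + 2^(-10)
= 0.5 + 0.5 + 0.125 + 0.125 + 0.0009765625
= 1.2510
Since 1.2510 > 1, prefix-free code does not exist


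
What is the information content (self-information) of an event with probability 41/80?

Information content I(x) = -log₂(p(x))
I = -log₂(41/80) = -log₂(0.5125)
I = 0.9644 bits


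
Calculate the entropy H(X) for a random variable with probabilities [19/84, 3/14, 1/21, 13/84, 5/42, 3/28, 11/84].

H(X) = -Σ p(x) log₂ p(x)
  -19/84 × log₂(19/84) = 0.4850
  -3/14 × log₂(3/14) = 0.4762
  -1/21 × log₂(1/21) = 0.2092
  -13/84 × log₂(13/84) = 0.4166
  -5/42 × log₂(5/42) = 0.3655
  -3/28 × log₂(3/28) = 0.3453
  -11/84 × log₂(11/84) = 0.3841
H(X) = 2.6819 bits


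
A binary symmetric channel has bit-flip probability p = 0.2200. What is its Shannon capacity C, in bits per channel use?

For BSC with error probability p:
C = 1 - H(p) where H(p) is binary entropy
H(0.2200) = -0.2200 × log₂(0.2200) - 0.7800 × log₂(0.7800)
H(p) = 0.7602
C = 1 - 0.7602 = 0.2398 bits/use


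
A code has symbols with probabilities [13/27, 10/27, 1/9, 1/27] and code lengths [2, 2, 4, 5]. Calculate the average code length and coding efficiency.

Average length L = Σ p_i × l_i = 2.3333 bits
Entropy H = 1.5667 bits
Efficiency η = H/L × 100% = 67.15%


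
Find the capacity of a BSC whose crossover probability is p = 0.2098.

For BSC with error probability p:
C = 1 - H(p) where H(p) is binary entropy
H(0.2098) = -0.2098 × log₂(0.2098) - 0.7902 × log₂(0.7902)
H(p) = 0.7411
C = 1 - 0.7411 = 0.2589 bits/use


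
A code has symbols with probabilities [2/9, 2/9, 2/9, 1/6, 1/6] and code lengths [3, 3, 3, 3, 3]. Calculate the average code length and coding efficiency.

Average length L = Σ p_i × l_i = 3.0000 bits
Entropy H = 2.3083 bits
Efficiency η = H/L × 100% = 76.94%


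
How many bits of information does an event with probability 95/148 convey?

Information content I(x) = -log₂(p(x))
I = -log₂(95/148) = -log₂(0.6419)
I = 0.6396 bits


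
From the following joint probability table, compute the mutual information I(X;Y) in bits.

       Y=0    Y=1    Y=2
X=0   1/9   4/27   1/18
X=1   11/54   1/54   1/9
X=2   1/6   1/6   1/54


H(X) = 1.5835, H(Y) = 1.4866, H(X,Y) = 2.8866
I(X;Y) = H(X) + H(Y) - H(X,Y) = 0.1834 bits


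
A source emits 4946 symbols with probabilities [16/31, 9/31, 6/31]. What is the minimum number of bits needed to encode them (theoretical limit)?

Entropy H = 1.4691 bits/symbol
Minimum bits = H × n = 1.4691 × 4946
= 7265.99 bits


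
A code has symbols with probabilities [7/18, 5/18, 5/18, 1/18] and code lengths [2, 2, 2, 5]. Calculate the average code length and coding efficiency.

Average length L = Σ p_i × l_i = 2.1667 bits
Entropy H = 1.7882 bits
Efficiency η = H/L × 100% = 82.53%


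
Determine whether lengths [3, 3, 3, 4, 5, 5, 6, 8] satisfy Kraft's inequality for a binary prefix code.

Kraft inequality: Σ 2^(-l_i) ≤ 1 for prefix-free code
Calculating: 2^(-3) + 2^(-3) + 2^(-3) + 2^(-4) + 2^(-5) + 2^(-5) + 2^(-6) + 2^(-8)
= 0.125 + 0.125 + 0.125 + 0.0625 + 0.03125 + 0.03125 + 0.015625 + 0.00390625
= 0.5195
Since 0.5195 ≤ 1, prefix-free code exists


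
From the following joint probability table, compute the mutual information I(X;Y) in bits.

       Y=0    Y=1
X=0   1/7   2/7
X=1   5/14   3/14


H(X) = 0.9852, H(Y) = 1.0000, H(X,Y) = 1.9242
I(X;Y) = H(X) + H(Y) - H(X,Y) = 0.0611 bits


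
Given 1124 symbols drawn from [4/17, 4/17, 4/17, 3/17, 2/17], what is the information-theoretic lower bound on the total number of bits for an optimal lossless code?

Entropy H = 2.2784 bits/symbol
Minimum bits = H × n = 2.2784 × 1124
= 2560.87 bits


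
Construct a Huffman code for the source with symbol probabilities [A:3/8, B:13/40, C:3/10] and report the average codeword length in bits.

Huffman tree construction:
Combine smallest probabilities repeatedly
Resulting codes:
  A: 0 (length 1)
  B: 11 (length 2)
  C: 10 (length 2)
Average length = Σ p(s) × length(s) = 1.6250 bits


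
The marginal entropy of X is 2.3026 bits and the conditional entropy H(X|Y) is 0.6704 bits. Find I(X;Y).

I(X;Y) = H(X) - H(X|Y)
I(X;Y) = 2.3026 - 0.6704 = 1.6322 bits


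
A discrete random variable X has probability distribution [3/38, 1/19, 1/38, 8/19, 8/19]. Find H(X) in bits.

H(X) = -Σ p(x) log₂ p(x)
  -3/38 × log₂(3/38) = 0.2892
  -1/19 × log₂(1/19) = 0.2236
  -1/38 × log₂(1/38) = 0.1381
  -8/19 × log₂(8/19) = 0.5254
  -8/19 × log₂(8/19) = 0.5254
H(X) = 1.7017 bits


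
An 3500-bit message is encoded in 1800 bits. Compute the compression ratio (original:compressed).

Compression ratio = Original / Compressed
= 3500 / 1800 = 1.94:1


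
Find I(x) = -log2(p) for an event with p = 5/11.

Information content I(x) = -log₂(p(x))
I = -log₂(5/11) = -log₂(0.4545)
I = 1.1375 bits


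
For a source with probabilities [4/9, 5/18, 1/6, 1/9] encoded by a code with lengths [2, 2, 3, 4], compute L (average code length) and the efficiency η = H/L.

Average length L = Σ p_i × l_i = 2.3889 bits
Entropy H = 1.8163 bits
Efficiency η = H/L × 100% = 76.03%


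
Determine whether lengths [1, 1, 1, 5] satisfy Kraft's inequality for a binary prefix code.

Kraft inequality: Σ 2^(-l_i) ≤ 1 for prefix-free code
Calculating: 2^(-1) + 2^(-1) + 2^(-1) + 2^(-5)
= 0.5 + 0.5 + 0.5 + 0.03125
= 1.5312
Since 1.5312 > 1, prefix-free code does not exist


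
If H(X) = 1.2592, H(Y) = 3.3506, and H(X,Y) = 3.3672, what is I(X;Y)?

I(X;Y) = H(X) + H(Y) - H(X,Y)
I(X;Y) = 1.2592 + 3.3506 - 3.3672 = 1.2426 bits


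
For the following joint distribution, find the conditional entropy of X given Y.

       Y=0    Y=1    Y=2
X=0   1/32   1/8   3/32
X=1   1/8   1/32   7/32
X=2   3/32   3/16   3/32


H(X|Y) = Σ_y p(y) H(X|Y=y)
  p(Y=0) = 1/4, H(X|Y=0) = 1.4056
  p(Y=1) = 11/32, H(X|Y=1) = 1.3222
  p(Y=2) = 13/32, H(X|Y=2) = 1.4573
H(X|Y) = 0.2500×1.4056 + 0.3438×1.3222 + 0.4062×1.4573 = 1.3979 bits


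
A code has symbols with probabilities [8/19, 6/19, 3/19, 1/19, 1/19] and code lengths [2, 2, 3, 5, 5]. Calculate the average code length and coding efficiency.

Average length L = Σ p_i × l_i = 2.4737 bits
Entropy H = 1.9182 bits
Efficiency η = H/L × 100% = 77.54%


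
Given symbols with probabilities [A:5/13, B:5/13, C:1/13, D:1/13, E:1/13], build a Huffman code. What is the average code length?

Huffman tree construction:
Combine smallest probabilities repeatedly
Resulting codes:
  A: 11 (length 2)
  B: 0 (length 1)
  C: 1010 (length 4)
  D: 1011 (length 4)
  E: 100 (length 3)
Average length = Σ p(s) × length(s) = 2.0000 bits


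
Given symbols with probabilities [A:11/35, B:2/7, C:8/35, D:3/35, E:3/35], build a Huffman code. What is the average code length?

Huffman tree construction:
Combine smallest probabilities repeatedly
Resulting codes:
  A: 11 (length 2)
  B: 10 (length 2)
  C: 01 (length 2)
  D: 000 (length 3)
  E: 001 (length 3)
Average length = Σ p(s) × length(s) = 2.1714 bits


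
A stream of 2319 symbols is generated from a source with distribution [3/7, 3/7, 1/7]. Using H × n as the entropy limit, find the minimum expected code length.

Entropy H = 1.4488 bits/symbol
Minimum bits = H × n = 1.4488 × 2319
= 3359.80 bits


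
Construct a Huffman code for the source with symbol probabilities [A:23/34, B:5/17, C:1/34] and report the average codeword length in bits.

Huffman tree construction:
Combine smallest probabilities repeatedly
Resulting codes:
  A: 1 (length 1)
  B: 01 (length 2)
  C: 00 (length 2)
Average length = Σ p(s) × length(s) = 1.3235 bits


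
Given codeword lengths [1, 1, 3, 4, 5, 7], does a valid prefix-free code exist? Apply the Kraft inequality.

Kraft inequality: Σ 2^(-l_i) ≤ 1 for prefix-free code
Calculating: 2^(-1) + 2^(-1) + 2^(-3) + 2^(-4) + 2^(-5) + 2^(-7)
= 0.5 + 0.5 + 0.125 + 0.0625 + 0.03125 + 0.0078125
= 1.2266
Since 1.2266 > 1, prefix-free code does not exist


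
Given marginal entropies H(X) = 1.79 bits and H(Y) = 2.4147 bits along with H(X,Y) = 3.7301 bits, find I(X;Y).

I(X;Y) = H(X) + H(Y) - H(X,Y)
I(X;Y) = 1.79 + 2.4147 - 3.7301 = 0.4746 bits


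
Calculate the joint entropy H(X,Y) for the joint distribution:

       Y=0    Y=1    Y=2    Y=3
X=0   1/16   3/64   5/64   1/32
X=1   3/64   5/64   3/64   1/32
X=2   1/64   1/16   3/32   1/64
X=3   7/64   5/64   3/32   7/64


H(X,Y) = -Σ p(x,y) log₂ p(x,y)
  p(0,0)=1/16: -0.0625 × log₂(0.0625) = 0.2500
  p(0,1)=3/64: -0.0469 × log₂(0.0469) = 0.2070
  p(0,2)=5/64: -0.0781 × log₂(0.0781) = 0.2873
  p(0,3)=1/32: -0.0312 × log₂(0.0312) = 0.1562
  p(1,0)=3/64: -0.0469 × log₂(0.0469) = 0.2070
  p(1,1)=5/64: -0.0781 × log₂(0.0781) = 0.2873
  p(1,2)=3/64: -0.0469 × log₂(0.0469) = 0.2070
  p(1,3)=1/32: -0.0312 × log₂(0.0312) = 0.1562
  p(2,0)=1/64: -0.0156 × log₂(0.0156) = 0.0938
  p(2,1)=1/16: -0.0625 × log₂(0.0625) = 0.2500
  p(2,2)=3/32: -0.0938 × log₂(0.0938) = 0.3202
  p(2,3)=1/64: -0.0156 × log₂(0.0156) = 0.0938
  p(3,0)=7/64: -0.1094 × log₂(0.1094) = 0.3492
  p(3,1)=5/64: -0.0781 × log₂(0.0781) = 0.2873
  p(3,2)=3/32: -0.0938 × log₂(0.0938) = 0.3202
  p(3,3)=7/64: -0.1094 × log₂(0.1094) = 0.3492
H(X,Y) = 3.8216 bits


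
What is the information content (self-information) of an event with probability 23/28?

Information content I(x) = -log₂(p(x))
I = -log₂(23/28) = -log₂(0.8214)
I = 0.2838 bits


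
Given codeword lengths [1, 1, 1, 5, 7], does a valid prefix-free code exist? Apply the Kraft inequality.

Kraft inequality: Σ 2^(-l_i) ≤ 1 for prefix-free code
Calculating: 2^(-1) + 2^(-1) + 2^(-1) + 2^(-5) + 2^(-7)
= 0.5 + 0.5 + 0.5 + 0.03125 + 0.0078125
= 1.5391
Since 1.5391 > 1, prefix-free code does not exist


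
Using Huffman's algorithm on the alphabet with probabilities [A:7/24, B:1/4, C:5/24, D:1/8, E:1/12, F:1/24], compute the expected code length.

Huffman tree construction:
Combine smallest probabilities repeatedly
Resulting codes:
  A: 11 (length 2)
  B: 01 (length 2)
  C: 00 (length 2)
  D: 100 (length 3)
  E: 1011 (length 4)
  F: 1010 (length 4)
Average length = Σ p(s) × length(s) = 2.3750 bits


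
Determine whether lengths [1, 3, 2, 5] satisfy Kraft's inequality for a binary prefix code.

Kraft inequality: Σ 2^(-l_i) ≤ 1 for prefix-free code
Calculating: 2^(-1) + 2^(-3) + 2^(-2) + 2^(-5)
= 0.5 + 0.125 + 0.25 + 0.03125
= 0.9062
Since 0.9062 ≤ 1, prefix-free code exists


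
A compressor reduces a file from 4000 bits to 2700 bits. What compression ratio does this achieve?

Compression ratio = Original / Compressed
= 4000 / 2700 = 1.48:1


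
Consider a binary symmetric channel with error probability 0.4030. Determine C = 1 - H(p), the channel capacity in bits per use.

For BSC with error probability p:
C = 1 - H(p) where H(p) is binary entropy
H(0.4030) = -0.4030 × log₂(0.4030) - 0.5970 × log₂(0.5970)
H(p) = 0.9727
C = 1 - 0.9727 = 0.0273 bits/use


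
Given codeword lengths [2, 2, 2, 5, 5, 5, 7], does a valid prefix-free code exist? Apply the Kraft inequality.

Kraft inequality: Σ 2^(-l_i) ≤ 1 for prefix-free code
Calculating: 2^(-2) + 2^(-2) + 2^(-2) + 2^(-5) + 2^(-5) + 2^(-5) + 2^(-7)
= 0.25 + 0.25 + 0.25 + 0.03125 + 0.03125 + 0.03125 + 0.0078125
= 0.8516
Since 0.8516 ≤ 1, prefix-free code exists


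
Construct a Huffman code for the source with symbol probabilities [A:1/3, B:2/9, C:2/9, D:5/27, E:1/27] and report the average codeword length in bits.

Huffman tree construction:
Combine smallest probabilities repeatedly
Resulting codes:
  A: 11 (length 2)
  B: 00 (length 2)
  C: 01 (length 2)
  D: 101 (length 3)
  E: 100 (length 3)
Average length = Σ p(s) × length(s) = 2.2222 bits


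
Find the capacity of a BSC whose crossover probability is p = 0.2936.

For BSC with error probability p:
C = 1 - H(p) where H(p) is binary entropy
H(0.2936) = -0.2936 × log₂(0.2936) - 0.7064 × log₂(0.7064)
H(p) = 0.8733
C = 1 - 0.8733 = 0.1267 bits/use


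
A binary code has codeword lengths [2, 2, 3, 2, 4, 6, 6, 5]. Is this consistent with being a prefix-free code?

Kraft inequality: Σ 2^(-l_i) ≤ 1 for prefix-free code
Calculating: 2^(-2) + 2^(-2) + 2^(-3) + 2^(-2) + 2^(-4) + 2^(-6) + 2^(-6) + 2^(-5)
= 0.25 + 0.25 + 0.125 + 0.25 + 0.0625 + 0.015625 + 0.015625 + 0.03125
= 1.0000
Since 1.0000 ≤ 1, prefix-free code exists


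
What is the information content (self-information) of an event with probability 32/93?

Information content I(x) = -log₂(p(x))
I = -log₂(32/93) = -log₂(0.3441)
I = 1.5392 bits


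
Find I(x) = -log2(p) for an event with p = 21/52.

Information content I(x) = -log₂(p(x))
I = -log₂(21/52) = -log₂(0.4038)
I = 1.3081 bits


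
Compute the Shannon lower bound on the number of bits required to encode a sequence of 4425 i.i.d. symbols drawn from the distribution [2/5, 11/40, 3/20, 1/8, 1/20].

Entropy H = 2.0426 bits/symbol
Minimum bits = H × n = 2.0426 × 4425
= 9038.50 bits


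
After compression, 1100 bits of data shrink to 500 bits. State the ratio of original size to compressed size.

Compression ratio = Original / Compressed
= 1100 / 500 = 2.20:1


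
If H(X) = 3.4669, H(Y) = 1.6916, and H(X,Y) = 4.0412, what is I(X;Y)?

I(X;Y) = H(X) + H(Y) - H(X,Y)
I(X;Y) = 3.4669 + 1.6916 - 4.0412 = 1.1173 bits


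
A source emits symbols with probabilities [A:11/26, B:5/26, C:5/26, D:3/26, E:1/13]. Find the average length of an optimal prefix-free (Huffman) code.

Huffman tree construction:
Combine smallest probabilities repeatedly
Resulting codes:
  A: 0 (length 1)
  B: 110 (length 3)
  C: 111 (length 3)
  D: 101 (length 3)
  E: 100 (length 3)
Average length = Σ p(s) × length(s) = 2.1538 bits


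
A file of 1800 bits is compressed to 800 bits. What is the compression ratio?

Compression ratio = Original / Compressed
= 1800 / 800 = 2.25:1


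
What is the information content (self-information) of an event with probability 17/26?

Information content I(x) = -log₂(p(x))
I = -log₂(17/26) = -log₂(0.6538)
I = 0.6130 bits


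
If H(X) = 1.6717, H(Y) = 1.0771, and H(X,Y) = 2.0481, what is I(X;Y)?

I(X;Y) = H(X) + H(Y) - H(X,Y)
I(X;Y) = 1.6717 + 1.0771 - 2.0481 = 0.7007 bits


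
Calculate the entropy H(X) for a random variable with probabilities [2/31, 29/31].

H(X) = -Σ p(x) log₂ p(x)
  -2/31 × log₂(2/31) = 0.2551
  -29/31 × log₂(29/31) = 0.0900
H(X) = 0.3451 bits


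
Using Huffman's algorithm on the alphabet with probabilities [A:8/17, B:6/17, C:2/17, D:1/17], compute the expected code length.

Huffman tree construction:
Combine smallest probabilities repeatedly
Resulting codes:
  A: 0 (length 1)
  B: 11 (length 2)
  C: 101 (length 3)
  D: 100 (length 3)
Average length = Σ p(s) × length(s) = 1.7059 bits


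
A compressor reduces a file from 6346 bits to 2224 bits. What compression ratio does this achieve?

Compression ratio = Original / Compressed
= 6346 / 2224 = 2.85:1


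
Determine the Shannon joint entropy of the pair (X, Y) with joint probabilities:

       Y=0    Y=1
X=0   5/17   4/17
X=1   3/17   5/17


H(X,Y) = -Σ p(x,y) log₂ p(x,y)
  p(0,0)=5/17: -0.2941 × log₂(0.2941) = 0.5193
  p(0,1)=4/17: -0.2353 × log₂(0.2353) = 0.4912
  p(1,0)=3/17: -0.1765 × log₂(0.1765) = 0.4416
  p(1,1)=5/17: -0.2941 × log₂(0.2941) = 0.5193
H(X,Y) = 1.9713 bits


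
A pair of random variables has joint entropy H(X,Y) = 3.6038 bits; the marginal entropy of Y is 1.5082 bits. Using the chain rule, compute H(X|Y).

Chain rule: H(X,Y) = H(X|Y) + H(Y)
H(X|Y) = H(X,Y) - H(Y) = 3.6038 - 1.5082 = 2.0956 bits


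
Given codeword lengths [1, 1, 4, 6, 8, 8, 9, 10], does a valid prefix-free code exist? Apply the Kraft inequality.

Kraft inequality: Σ 2^(-l_i) ≤ 1 for prefix-free code
Calculating: 2^(-1) + 2^(-1) + 2^(-4) + 2^(-6) + 2^(-8) + 2^(-8) + 2^(-9) + 2^(-10)
= 0.5 + 0.5 + 0.0625 + 0.015625 + 0.00390625 + 0.00390625 + 0.001953125 + 0.0009765625
= 1.0889
Since 1.0889 > 1, prefix-free code does not exist


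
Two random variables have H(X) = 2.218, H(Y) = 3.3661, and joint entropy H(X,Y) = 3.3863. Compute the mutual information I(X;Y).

I(X;Y) = H(X) + H(Y) - H(X,Y)
I(X;Y) = 2.218 + 3.3661 - 3.3863 = 2.1978 bits


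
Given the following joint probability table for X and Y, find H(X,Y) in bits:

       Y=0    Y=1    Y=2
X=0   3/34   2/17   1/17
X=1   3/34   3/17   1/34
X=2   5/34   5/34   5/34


H(X,Y) = -Σ p(x,y) log₂ p(x,y)
  p(0,0)=3/34: -0.0882 × log₂(0.0882) = 0.3090
  p(0,1)=2/17: -0.1176 × log₂(0.1176) = 0.3632
  p(0,2)=1/17: -0.0588 × log₂(0.0588) = 0.2404
  p(1,0)=3/34: -0.0882 × log₂(0.0882) = 0.3090
  p(1,1)=3/17: -0.1765 × log₂(0.1765) = 0.4416
  p(1,2)=1/34: -0.0294 × log₂(0.0294) = 0.1496
  p(2,0)=5/34: -0.1471 × log₂(0.1471) = 0.4067
  p(2,1)=5/34: -0.1471 × log₂(0.1471) = 0.4067
  p(2,2)=5/34: -0.1471 × log₂(0.1471) = 0.4067
H(X,Y) = 3.0331 bits


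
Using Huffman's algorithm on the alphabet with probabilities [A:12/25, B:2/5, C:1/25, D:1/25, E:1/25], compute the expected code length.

Huffman tree construction:
Combine smallest probabilities repeatedly
Resulting codes:
  A: 0 (length 1)
  B: 11 (length 2)
  C: 1010 (length 4)
  D: 1011 (length 4)
  E: 100 (length 3)
Average length = Σ p(s) × length(s) = 1.7200 bits


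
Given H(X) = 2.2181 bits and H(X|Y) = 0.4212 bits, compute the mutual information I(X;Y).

I(X;Y) = H(X) - H(X|Y)
I(X;Y) = 2.2181 - 0.4212 = 1.7969 bits


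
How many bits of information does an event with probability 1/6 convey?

Information content I(x) = -log₂(p(x))
I = -log₂(1/6) = -log₂(0.1667)
I = 2.5850 bits


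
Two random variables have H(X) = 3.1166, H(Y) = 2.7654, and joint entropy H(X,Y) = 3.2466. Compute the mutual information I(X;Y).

I(X;Y) = H(X) + H(Y) - H(X,Y)
I(X;Y) = 3.1166 + 2.7654 - 3.2466 = 2.6354 bits


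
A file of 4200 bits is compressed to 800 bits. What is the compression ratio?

Compression ratio = Original / Compressed
= 4200 / 800 = 5.25:1


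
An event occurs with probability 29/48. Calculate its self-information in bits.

Information content I(x) = -log₂(p(x))
I = -log₂(29/48) = -log₂(0.6042)
I = 0.7270 bits


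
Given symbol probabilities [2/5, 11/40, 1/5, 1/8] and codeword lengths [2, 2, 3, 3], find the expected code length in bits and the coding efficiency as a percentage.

Average length L = Σ p_i × l_i = 2.3250 bits
Entropy H = 1.8803 bits
Efficiency η = H/L × 100% = 80.87%


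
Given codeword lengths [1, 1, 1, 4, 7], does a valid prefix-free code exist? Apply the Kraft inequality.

Kraft inequality: Σ 2^(-l_i) ≤ 1 for prefix-free code
Calculating: 2^(-1) + 2^(-1) + 2^(-1) + 2^(-4) + 2^(-7)
= 0.5 + 0.5 + 0.5 + 0.0625 + 0.0078125
= 1.5703
Since 1.5703 > 1, prefix-free code does not exist


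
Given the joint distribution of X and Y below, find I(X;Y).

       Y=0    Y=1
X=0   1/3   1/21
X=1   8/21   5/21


H(X) = 0.9587, H(Y) = 0.8631, H(X,Y) = 1.7608
I(X;Y) = H(X) + H(Y) - H(X,Y) = 0.0610 bits


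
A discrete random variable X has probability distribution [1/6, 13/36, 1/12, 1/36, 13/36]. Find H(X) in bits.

H(X) = -Σ p(x) log₂ p(x)
  -1/6 × log₂(1/6) = 0.4308
  -13/36 × log₂(13/36) = 0.5306
  -1/12 × log₂(1/12) = 0.2987
  -1/36 × log₂(1/36) = 0.1436
  -13/36 × log₂(13/36) = 0.5306
H(X) = 1.9345 bits
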